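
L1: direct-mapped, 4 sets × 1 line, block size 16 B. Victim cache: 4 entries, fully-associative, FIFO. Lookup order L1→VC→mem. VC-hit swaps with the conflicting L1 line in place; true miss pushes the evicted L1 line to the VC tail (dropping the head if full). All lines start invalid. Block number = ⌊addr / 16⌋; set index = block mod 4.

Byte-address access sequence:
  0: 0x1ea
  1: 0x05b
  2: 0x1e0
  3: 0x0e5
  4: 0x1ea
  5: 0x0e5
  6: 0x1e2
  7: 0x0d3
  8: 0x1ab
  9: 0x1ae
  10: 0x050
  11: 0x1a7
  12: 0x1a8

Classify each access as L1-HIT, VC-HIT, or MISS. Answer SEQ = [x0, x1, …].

  [0] addr=0x1ea blk=30 s=2: MISS | VC []
  [1] addr=0x5b blk=5 s=1: MISS | VC []
  [2] addr=0x1e0 blk=30 s=2: L1-HIT | VC []
  [3] addr=0xe5 blk=14 s=2: MISS | VC [30]
  [4] addr=0x1ea blk=30 s=2: VC-HIT | VC [14]
  [5] addr=0xe5 blk=14 s=2: VC-HIT | VC [30]
  [6] addr=0x1e2 blk=30 s=2: VC-HIT | VC [14]
  [7] addr=0xd3 blk=13 s=1: MISS | VC [14, 5]
  [8] addr=0x1ab blk=26 s=2: MISS | VC [14, 5, 30]
  [9] addr=0x1ae blk=26 s=2: L1-HIT | VC [14, 5, 30]
  [10] addr=0x50 blk=5 s=1: VC-HIT | VC [14, 13, 30]
  [11] addr=0x1a7 blk=26 s=2: L1-HIT | VC [14, 13, 30]
  [12] addr=0x1a8 blk=26 s=2: L1-HIT | VC [14, 13, 30]

SEQ = [MISS, MISS, L1-HIT, MISS, VC-HIT, VC-HIT, VC-HIT, MISS, MISS, L1-HIT, VC-HIT, L1-HIT, L1-HIT]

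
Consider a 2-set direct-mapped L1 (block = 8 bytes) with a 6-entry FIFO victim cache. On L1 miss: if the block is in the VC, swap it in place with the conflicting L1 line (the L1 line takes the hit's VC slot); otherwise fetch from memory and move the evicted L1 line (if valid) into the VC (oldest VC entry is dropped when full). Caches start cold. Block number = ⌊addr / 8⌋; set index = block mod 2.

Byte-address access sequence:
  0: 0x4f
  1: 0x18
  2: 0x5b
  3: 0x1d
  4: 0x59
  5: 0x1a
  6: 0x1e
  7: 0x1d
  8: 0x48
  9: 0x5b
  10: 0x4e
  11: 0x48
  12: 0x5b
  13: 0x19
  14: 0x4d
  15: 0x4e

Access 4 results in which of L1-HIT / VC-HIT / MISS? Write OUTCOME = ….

#0 0x4f→b9/s1 MISS; vc=[]
#1 0x18→b3/s1 MISS; vc=[9]
#2 0x5b→b11/s1 MISS; vc=[9,3]
#3 0x1d→b3/s1 VC-HIT; vc=[9,11]
#4 0x59→b11/s1 VC-HIT; vc=[9,3]
#5 0x1a→b3/s1 VC-HIT; vc=[9,11]
#6 0x1e→b3/s1 L1-HIT; vc=[9,11]
#7 0x1d→b3/s1 L1-HIT; vc=[9,11]
#8 0x48→b9/s1 VC-HIT; vc=[3,11]
#9 0x5b→b11/s1 VC-HIT; vc=[3,9]
#10 0x4e→b9/s1 VC-HIT; vc=[3,11]
#11 0x48→b9/s1 L1-HIT; vc=[3,11]
#12 0x5b→b11/s1 VC-HIT; vc=[3,9]
#13 0x19→b3/s1 VC-HIT; vc=[11,9]
#14 0x4d→b9/s1 VC-HIT; vc=[11,3]
#15 0x4e→b9/s1 L1-HIT; vc=[11,3]

OUTCOME = VC-HIT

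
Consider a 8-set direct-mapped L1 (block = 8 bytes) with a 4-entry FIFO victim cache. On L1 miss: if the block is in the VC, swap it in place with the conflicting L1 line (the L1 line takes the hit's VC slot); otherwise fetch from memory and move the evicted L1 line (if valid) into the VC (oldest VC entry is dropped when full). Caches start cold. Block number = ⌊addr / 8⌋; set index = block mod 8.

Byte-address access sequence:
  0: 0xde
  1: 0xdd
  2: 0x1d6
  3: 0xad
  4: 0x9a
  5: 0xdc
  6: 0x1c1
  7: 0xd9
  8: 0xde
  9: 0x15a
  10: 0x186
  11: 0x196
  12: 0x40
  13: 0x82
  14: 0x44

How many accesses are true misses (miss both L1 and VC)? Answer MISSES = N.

  [0] addr=0xde blk=27 s=3: MISS | VC []
  [1] addr=0xdd blk=27 s=3: L1-HIT | VC []
  [2] addr=0x1d6 blk=58 s=2: MISS | VC []
  [3] addr=0xad blk=21 s=5: MISS | VC []
  [4] addr=0x9a blk=19 s=3: MISS | VC [27]
  [5] addr=0xdc blk=27 s=3: VC-HIT | VC [19]
  [6] addr=0x1c1 blk=56 s=0: MISS | VC [19]
  [7] addr=0xd9 blk=27 s=3: L1-HIT | VC [19]
  [8] addr=0xde blk=27 s=3: L1-HIT | VC [19]
  [9] addr=0x15a blk=43 s=3: MISS | VC [19, 27]
  [10] addr=0x186 blk=48 s=0: MISS | VC [19, 27, 56]
  [11] addr=0x196 blk=50 s=2: MISS | VC [19, 27, 56, 58]
  [12] addr=0x40 blk=8 s=0: MISS | VC [27, 56, 58, 48]
  [13] addr=0x82 blk=16 s=0: MISS | VC [56, 58, 48, 8]
  [14] addr=0x44 blk=8 s=0: VC-HIT | VC [56, 58, 48, 16]

MISSES = 10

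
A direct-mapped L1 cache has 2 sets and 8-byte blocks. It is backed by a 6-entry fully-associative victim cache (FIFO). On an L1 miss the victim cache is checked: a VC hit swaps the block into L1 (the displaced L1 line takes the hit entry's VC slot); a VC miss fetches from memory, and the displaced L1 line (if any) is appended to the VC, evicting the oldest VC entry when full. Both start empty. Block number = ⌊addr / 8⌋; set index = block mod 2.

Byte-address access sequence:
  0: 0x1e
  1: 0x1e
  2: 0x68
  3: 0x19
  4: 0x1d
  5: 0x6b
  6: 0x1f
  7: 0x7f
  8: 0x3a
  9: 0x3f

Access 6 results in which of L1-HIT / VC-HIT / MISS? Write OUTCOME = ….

  [0] addr=0x1e blk=3 s=1: MISS | VC []
  [1] addr=0x1e blk=3 s=1: L1-HIT | VC []
  [2] addr=0x68 blk=13 s=1: MISS | VC [3]
  [3] addr=0x19 blk=3 s=1: VC-HIT | VC [13]
  [4] addr=0x1d blk=3 s=1: L1-HIT | VC [13]
  [5] addr=0x6b blk=13 s=1: VC-HIT | VC [3]
  [6] addr=0x1f blk=3 s=1: VC-HIT | VC [13]
  [7] addr=0x7f blk=15 s=1: MISS | VC [13, 3]
  [8] addr=0x3a blk=7 s=1: MISS | VC [13, 3, 15]
  [9] addr=0x3f blk=7 s=1: L1-HIT | VC [13, 3, 15]

OUTCOME = VC-HIT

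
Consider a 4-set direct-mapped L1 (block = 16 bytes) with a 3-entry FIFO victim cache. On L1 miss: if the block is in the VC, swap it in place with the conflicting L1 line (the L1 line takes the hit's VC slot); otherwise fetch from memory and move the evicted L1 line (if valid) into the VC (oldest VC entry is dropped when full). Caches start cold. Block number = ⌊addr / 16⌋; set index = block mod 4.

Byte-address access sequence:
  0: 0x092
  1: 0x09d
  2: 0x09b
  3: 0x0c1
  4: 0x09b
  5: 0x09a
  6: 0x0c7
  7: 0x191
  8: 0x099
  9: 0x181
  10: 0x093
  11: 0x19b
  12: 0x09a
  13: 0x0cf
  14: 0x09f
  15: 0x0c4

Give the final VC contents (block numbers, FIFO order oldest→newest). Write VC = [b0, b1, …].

VC = [25, 24]

0: 0x92 (blk 9, set 1) → MISS  vc=[]
1: 0x9d (blk 9, set 1) → L1-HIT  vc=[]
2: 0x9b (blk 9, set 1) → L1-HIT  vc=[]
3: 0xc1 (blk 12, set 0) → MISS  vc=[]
4: 0x9b (blk 9, set 1) → L1-HIT  vc=[]
5: 0x9a (blk 9, set 1) → L1-HIT  vc=[]
6: 0xc7 (blk 12, set 0) → L1-HIT  vc=[]
7: 0x191 (blk 25, set 1) → MISS  vc=[9]
8: 0x99 (blk 9, set 1) → VC-HIT  vc=[25]
9: 0x181 (blk 24, set 0) → MISS  vc=[25, 12]
10: 0x93 (blk 9, set 1) → L1-HIT  vc=[25, 12]
11: 0x19b (blk 25, set 1) → VC-HIT  vc=[9, 12]
12: 0x9a (blk 9, set 1) → VC-HIT  vc=[25, 12]
13: 0xcf (blk 12, set 0) → VC-HIT  vc=[25, 24]
14: 0x9f (blk 9, set 1) → L1-HIT  vc=[25, 24]
15: 0xc4 (blk 12, set 0) → L1-HIT  vc=[25, 24]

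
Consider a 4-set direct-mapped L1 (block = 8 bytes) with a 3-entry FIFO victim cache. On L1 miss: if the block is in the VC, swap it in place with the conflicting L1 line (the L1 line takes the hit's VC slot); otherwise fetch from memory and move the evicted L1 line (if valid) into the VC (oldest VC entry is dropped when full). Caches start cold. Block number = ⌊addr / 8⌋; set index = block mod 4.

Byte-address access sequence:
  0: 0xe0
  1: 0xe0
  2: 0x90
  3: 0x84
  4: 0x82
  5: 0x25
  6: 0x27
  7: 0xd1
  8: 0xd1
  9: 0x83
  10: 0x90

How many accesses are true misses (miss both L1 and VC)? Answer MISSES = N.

#0 0xe0→b28/s0 MISS; vc=[]
#1 0xe0→b28/s0 L1-HIT; vc=[]
#2 0x90→b18/s2 MISS; vc=[]
#3 0x84→b16/s0 MISS; vc=[28]
#4 0x82→b16/s0 L1-HIT; vc=[28]
#5 0x25→b4/s0 MISS; vc=[28,16]
#6 0x27→b4/s0 L1-HIT; vc=[28,16]
#7 0xd1→b26/s2 MISS; vc=[28,16,18]
#8 0xd1→b26/s2 L1-HIT; vc=[28,16,18]
#9 0x83→b16/s0 VC-HIT; vc=[28,4,18]
#10 0x90→b18/s2 VC-HIT; vc=[28,4,26]

MISSES = 5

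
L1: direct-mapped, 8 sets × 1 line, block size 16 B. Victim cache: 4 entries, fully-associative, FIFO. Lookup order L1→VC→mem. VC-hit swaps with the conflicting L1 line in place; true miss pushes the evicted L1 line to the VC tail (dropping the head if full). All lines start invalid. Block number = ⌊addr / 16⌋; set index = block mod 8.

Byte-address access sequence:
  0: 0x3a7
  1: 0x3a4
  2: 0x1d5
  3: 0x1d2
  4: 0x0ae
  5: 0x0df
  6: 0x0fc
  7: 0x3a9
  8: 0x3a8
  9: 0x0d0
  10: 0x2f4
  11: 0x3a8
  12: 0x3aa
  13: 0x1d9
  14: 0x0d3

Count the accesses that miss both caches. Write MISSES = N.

MISSES = 6

  [0] addr=0x3a7 blk=58 s=2: MISS | VC []
  [1] addr=0x3a4 blk=58 s=2: L1-HIT | VC []
  [2] addr=0x1d5 blk=29 s=5: MISS | VC []
  [3] addr=0x1d2 blk=29 s=5: L1-HIT | VC []
  [4] addr=0xae blk=10 s=2: MISS | VC [58]
  [5] addr=0xdf blk=13 s=5: MISS | VC [58, 29]
  [6] addr=0xfc blk=15 s=7: MISS | VC [58, 29]
  [7] addr=0x3a9 blk=58 s=2: VC-HIT | VC [10, 29]
  [8] addr=0x3a8 blk=58 s=2: L1-HIT | VC [10, 29]
  [9] addr=0xd0 blk=13 s=5: L1-HIT | VC [10, 29]
  [10] addr=0x2f4 blk=47 s=7: MISS | VC [10, 29, 15]
  [11] addr=0x3a8 blk=58 s=2: L1-HIT | VC [10, 29, 15]
  [12] addr=0x3aa blk=58 s=2: L1-HIT | VC [10, 29, 15]
  [13] addr=0x1d9 blk=29 s=5: VC-HIT | VC [10, 13, 15]
  [14] addr=0xd3 blk=13 s=5: VC-HIT | VC [10, 29, 15]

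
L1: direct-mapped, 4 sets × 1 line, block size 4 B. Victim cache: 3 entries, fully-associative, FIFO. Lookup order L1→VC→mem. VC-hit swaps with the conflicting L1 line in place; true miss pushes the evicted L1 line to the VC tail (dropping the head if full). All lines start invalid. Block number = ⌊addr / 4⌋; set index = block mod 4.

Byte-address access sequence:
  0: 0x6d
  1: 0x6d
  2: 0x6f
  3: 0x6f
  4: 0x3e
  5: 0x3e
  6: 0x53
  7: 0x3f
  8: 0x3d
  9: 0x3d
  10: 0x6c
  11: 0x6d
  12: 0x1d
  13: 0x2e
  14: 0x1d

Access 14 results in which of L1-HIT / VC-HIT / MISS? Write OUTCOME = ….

OUTCOME = VC-HIT

0: 0x6d (blk 27, set 3) → MISS  vc=[]
1: 0x6d (blk 27, set 3) → L1-HIT  vc=[]
2: 0x6f (blk 27, set 3) → L1-HIT  vc=[]
3: 0x6f (blk 27, set 3) → L1-HIT  vc=[]
4: 0x3e (blk 15, set 3) → MISS  vc=[27]
5: 0x3e (blk 15, set 3) → L1-HIT  vc=[27]
6: 0x53 (blk 20, set 0) → MISS  vc=[27]
7: 0x3f (blk 15, set 3) → L1-HIT  vc=[27]
8: 0x3d (blk 15, set 3) → L1-HIT  vc=[27]
9: 0x3d (blk 15, set 3) → L1-HIT  vc=[27]
10: 0x6c (blk 27, set 3) → VC-HIT  vc=[15]
11: 0x6d (blk 27, set 3) → L1-HIT  vc=[15]
12: 0x1d (blk 7, set 3) → MISS  vc=[15, 27]
13: 0x2e (blk 11, set 3) → MISS  vc=[15, 27, 7]
14: 0x1d (blk 7, set 3) → VC-HIT  vc=[15, 27, 11]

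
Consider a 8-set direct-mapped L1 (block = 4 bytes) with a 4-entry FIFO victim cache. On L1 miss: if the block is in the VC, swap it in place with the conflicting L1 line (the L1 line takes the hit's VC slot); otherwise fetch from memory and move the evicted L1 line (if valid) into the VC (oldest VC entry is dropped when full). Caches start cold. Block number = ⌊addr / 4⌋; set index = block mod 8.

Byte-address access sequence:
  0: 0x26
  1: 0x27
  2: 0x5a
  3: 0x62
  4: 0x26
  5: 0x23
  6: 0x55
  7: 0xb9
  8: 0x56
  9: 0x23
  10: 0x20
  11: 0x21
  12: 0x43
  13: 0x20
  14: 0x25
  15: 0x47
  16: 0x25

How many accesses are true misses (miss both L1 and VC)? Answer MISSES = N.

  [0] addr=0x26 blk=9 s=1: MISS | VC []
  [1] addr=0x27 blk=9 s=1: L1-HIT | VC []
  [2] addr=0x5a blk=22 s=6: MISS | VC []
  [3] addr=0x62 blk=24 s=0: MISS | VC []
  [4] addr=0x26 blk=9 s=1: L1-HIT | VC []
  [5] addr=0x23 blk=8 s=0: MISS | VC [24]
  [6] addr=0x55 blk=21 s=5: MISS | VC [24]
  [7] addr=0xb9 blk=46 s=6: MISS | VC [24, 22]
  [8] addr=0x56 blk=21 s=5: L1-HIT | VC [24, 22]
  [9] addr=0x23 blk=8 s=0: L1-HIT | VC [24, 22]
  [10] addr=0x20 blk=8 s=0: L1-HIT | VC [24, 22]
  [11] addr=0x21 blk=8 s=0: L1-HIT | VC [24, 22]
  [12] addr=0x43 blk=16 s=0: MISS | VC [24, 22, 8]
  [13] addr=0x20 blk=8 s=0: VC-HIT | VC [24, 22, 16]
  [14] addr=0x25 blk=9 s=1: L1-HIT | VC [24, 22, 16]
  [15] addr=0x47 blk=17 s=1: MISS | VC [24, 22, 16, 9]
  [16] addr=0x25 blk=9 s=1: VC-HIT | VC [24, 22, 16, 17]

MISSES = 8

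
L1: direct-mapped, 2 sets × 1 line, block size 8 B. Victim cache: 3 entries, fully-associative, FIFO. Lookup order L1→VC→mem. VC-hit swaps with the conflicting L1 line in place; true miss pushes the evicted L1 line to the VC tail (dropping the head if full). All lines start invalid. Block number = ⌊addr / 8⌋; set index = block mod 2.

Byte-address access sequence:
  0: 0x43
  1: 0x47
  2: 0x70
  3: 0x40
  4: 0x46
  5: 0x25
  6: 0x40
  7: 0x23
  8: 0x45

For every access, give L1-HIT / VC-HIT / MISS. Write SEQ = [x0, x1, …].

0: 0x43 (blk 8, set 0) → MISS  vc=[]
1: 0x47 (blk 8, set 0) → L1-HIT  vc=[]
2: 0x70 (blk 14, set 0) → MISS  vc=[8]
3: 0x40 (blk 8, set 0) → VC-HIT  vc=[14]
4: 0x46 (blk 8, set 0) → L1-HIT  vc=[14]
5: 0x25 (blk 4, set 0) → MISS  vc=[14, 8]
6: 0x40 (blk 8, set 0) → VC-HIT  vc=[14, 4]
7: 0x23 (blk 4, set 0) → VC-HIT  vc=[14, 8]
8: 0x45 (blk 8, set 0) → VC-HIT  vc=[14, 4]

SEQ = [MISS, L1-HIT, MISS, VC-HIT, L1-HIT, MISS, VC-HIT, VC-HIT, VC-HIT]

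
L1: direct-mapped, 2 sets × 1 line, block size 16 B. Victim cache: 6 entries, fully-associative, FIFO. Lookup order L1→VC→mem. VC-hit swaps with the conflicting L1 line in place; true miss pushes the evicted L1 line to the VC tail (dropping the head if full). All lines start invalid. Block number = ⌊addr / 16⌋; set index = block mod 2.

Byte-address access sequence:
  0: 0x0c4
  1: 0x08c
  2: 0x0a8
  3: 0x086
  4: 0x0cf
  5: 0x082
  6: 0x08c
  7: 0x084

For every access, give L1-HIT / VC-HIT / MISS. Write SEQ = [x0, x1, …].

#0 0xc4→b12/s0 MISS; vc=[]
#1 0x8c→b8/s0 MISS; vc=[12]
#2 0xa8→b10/s0 MISS; vc=[12,8]
#3 0x86→b8/s0 VC-HIT; vc=[12,10]
#4 0xcf→b12/s0 VC-HIT; vc=[8,10]
#5 0x82→b8/s0 VC-HIT; vc=[12,10]
#6 0x8c→b8/s0 L1-HIT; vc=[12,10]
#7 0x84→b8/s0 L1-HIT; vc=[12,10]

SEQ = [MISS, MISS, MISS, VC-HIT, VC-HIT, VC-HIT, L1-HIT, L1-HIT]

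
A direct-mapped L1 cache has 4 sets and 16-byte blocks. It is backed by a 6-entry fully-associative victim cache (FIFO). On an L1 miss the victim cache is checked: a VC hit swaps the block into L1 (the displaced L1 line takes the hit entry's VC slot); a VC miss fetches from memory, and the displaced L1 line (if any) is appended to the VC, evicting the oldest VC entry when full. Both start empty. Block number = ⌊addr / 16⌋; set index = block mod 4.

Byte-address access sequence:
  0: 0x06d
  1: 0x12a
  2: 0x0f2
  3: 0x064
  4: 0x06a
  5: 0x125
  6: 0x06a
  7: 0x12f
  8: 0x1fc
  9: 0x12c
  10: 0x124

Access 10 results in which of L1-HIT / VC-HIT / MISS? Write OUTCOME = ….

  [0] addr=0x6d blk=6 s=2: MISS | VC []
  [1] addr=0x12a blk=18 s=2: MISS | VC [6]
  [2] addr=0xf2 blk=15 s=3: MISS | VC [6]
  [3] addr=0x64 blk=6 s=2: VC-HIT | VC [18]
  [4] addr=0x6a blk=6 s=2: L1-HIT | VC [18]
  [5] addr=0x125 blk=18 s=2: VC-HIT | VC [6]
  [6] addr=0x6a blk=6 s=2: VC-HIT | VC [18]
  [7] addr=0x12f blk=18 s=2: VC-HIT | VC [6]
  [8] addr=0x1fc blk=31 s=3: MISS | VC [6, 15]
  [9] addr=0x12c blk=18 s=2: L1-HIT | VC [6, 15]
  [10] addr=0x124 blk=18 s=2: L1-HIT | VC [6, 15]

OUTCOME = L1-HIT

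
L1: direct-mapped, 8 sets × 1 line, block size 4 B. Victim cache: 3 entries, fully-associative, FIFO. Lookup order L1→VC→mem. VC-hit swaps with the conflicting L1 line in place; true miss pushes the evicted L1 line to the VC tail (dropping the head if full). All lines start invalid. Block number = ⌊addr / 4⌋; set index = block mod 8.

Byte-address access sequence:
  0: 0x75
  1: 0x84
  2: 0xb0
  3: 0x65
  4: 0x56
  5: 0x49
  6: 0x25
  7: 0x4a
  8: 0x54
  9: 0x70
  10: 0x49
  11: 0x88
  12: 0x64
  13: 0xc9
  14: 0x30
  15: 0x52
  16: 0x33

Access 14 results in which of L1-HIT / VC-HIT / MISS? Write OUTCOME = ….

0: 0x75 (blk 29, set 5) → MISS  vc=[]
1: 0x84 (blk 33, set 1) → MISS  vc=[]
2: 0xb0 (blk 44, set 4) → MISS  vc=[]
3: 0x65 (blk 25, set 1) → MISS  vc=[33]
4: 0x56 (blk 21, set 5) → MISS  vc=[33, 29]
5: 0x49 (blk 18, set 2) → MISS  vc=[33, 29]
6: 0x25 (blk 9, set 1) → MISS  vc=[33, 29, 25]
7: 0x4a (blk 18, set 2) → L1-HIT  vc=[33, 29, 25]
8: 0x54 (blk 21, set 5) → L1-HIT  vc=[33, 29, 25]
9: 0x70 (blk 28, set 4) → MISS  vc=[29, 25, 44]
10: 0x49 (blk 18, set 2) → L1-HIT  vc=[29, 25, 44]
11: 0x88 (blk 34, set 2) → MISS  vc=[25, 44, 18]
12: 0x64 (blk 25, set 1) → VC-HIT  vc=[9, 44, 18]
13: 0xc9 (blk 50, set 2) → MISS  vc=[44, 18, 34]
14: 0x30 (blk 12, set 4) → MISS  vc=[18, 34, 28]
15: 0x52 (blk 20, set 4) → MISS  vc=[34, 28, 12]
16: 0x33 (blk 12, set 4) → VC-HIT  vc=[34, 28, 20]

OUTCOME = MISS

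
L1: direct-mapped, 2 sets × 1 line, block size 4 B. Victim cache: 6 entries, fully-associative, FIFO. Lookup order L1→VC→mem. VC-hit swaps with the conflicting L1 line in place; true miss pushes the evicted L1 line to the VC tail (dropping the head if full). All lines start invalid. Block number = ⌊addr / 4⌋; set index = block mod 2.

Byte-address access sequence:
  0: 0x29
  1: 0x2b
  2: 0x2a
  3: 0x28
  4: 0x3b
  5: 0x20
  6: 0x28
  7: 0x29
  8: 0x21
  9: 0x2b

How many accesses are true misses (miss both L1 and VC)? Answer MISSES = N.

MISSES = 3

  [0] addr=0x29 blk=10 s=0: MISS | VC []
  [1] addr=0x2b blk=10 s=0: L1-HIT | VC []
  [2] addr=0x2a blk=10 s=0: L1-HIT | VC []
  [3] addr=0x28 blk=10 s=0: L1-HIT | VC []
  [4] addr=0x3b blk=14 s=0: MISS | VC [10]
  [5] addr=0x20 blk=8 s=0: MISS | VC [10, 14]
  [6] addr=0x28 blk=10 s=0: VC-HIT | VC [8, 14]
  [7] addr=0x29 blk=10 s=0: L1-HIT | VC [8, 14]
  [8] addr=0x21 blk=8 s=0: VC-HIT | VC [10, 14]
  [9] addr=0x2b blk=10 s=0: VC-HIT | VC [8, 14]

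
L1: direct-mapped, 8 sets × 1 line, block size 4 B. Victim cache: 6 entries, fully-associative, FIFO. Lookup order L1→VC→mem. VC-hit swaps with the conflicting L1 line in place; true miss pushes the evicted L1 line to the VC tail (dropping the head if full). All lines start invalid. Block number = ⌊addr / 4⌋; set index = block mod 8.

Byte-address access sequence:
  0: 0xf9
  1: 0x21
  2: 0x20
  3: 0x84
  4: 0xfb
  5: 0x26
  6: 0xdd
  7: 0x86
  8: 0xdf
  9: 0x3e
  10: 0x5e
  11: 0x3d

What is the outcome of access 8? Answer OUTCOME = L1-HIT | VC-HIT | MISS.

OUTCOME = L1-HIT

#0 0xf9→b62/s6 MISS; vc=[]
#1 0x21→b8/s0 MISS; vc=[]
#2 0x20→b8/s0 L1-HIT; vc=[]
#3 0x84→b33/s1 MISS; vc=[]
#4 0xfb→b62/s6 L1-HIT; vc=[]
#5 0x26→b9/s1 MISS; vc=[33]
#6 0xdd→b55/s7 MISS; vc=[33]
#7 0x86→b33/s1 VC-HIT; vc=[9]
#8 0xdf→b55/s7 L1-HIT; vc=[9]
#9 0x3e→b15/s7 MISS; vc=[9,55]
#10 0x5e→b23/s7 MISS; vc=[9,55,15]
#11 0x3d→b15/s7 VC-HIT; vc=[9,55,23]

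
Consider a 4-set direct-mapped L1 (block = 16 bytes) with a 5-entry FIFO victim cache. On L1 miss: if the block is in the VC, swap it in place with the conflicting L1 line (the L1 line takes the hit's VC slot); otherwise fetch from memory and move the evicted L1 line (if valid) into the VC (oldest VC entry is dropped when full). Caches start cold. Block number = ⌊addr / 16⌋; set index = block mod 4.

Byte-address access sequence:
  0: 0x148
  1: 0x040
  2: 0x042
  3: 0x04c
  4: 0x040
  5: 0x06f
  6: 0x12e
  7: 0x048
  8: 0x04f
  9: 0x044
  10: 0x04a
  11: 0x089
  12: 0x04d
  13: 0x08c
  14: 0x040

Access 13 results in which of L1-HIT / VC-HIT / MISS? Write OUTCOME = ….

OUTCOME = VC-HIT

0: 0x148 (blk 20, set 0) → MISS  vc=[]
1: 0x40 (blk 4, set 0) → MISS  vc=[20]
2: 0x42 (blk 4, set 0) → L1-HIT  vc=[20]
3: 0x4c (blk 4, set 0) → L1-HIT  vc=[20]
4: 0x40 (blk 4, set 0) → L1-HIT  vc=[20]
5: 0x6f (blk 6, set 2) → MISS  vc=[20]
6: 0x12e (blk 18, set 2) → MISS  vc=[20, 6]
7: 0x48 (blk 4, set 0) → L1-HIT  vc=[20, 6]
8: 0x4f (blk 4, set 0) → L1-HIT  vc=[20, 6]
9: 0x44 (blk 4, set 0) → L1-HIT  vc=[20, 6]
10: 0x4a (blk 4, set 0) → L1-HIT  vc=[20, 6]
11: 0x89 (blk 8, set 0) → MISS  vc=[20, 6, 4]
12: 0x4d (blk 4, set 0) → VC-HIT  vc=[20, 6, 8]
13: 0x8c (blk 8, set 0) → VC-HIT  vc=[20, 6, 4]
14: 0x40 (blk 4, set 0) → VC-HIT  vc=[20, 6, 8]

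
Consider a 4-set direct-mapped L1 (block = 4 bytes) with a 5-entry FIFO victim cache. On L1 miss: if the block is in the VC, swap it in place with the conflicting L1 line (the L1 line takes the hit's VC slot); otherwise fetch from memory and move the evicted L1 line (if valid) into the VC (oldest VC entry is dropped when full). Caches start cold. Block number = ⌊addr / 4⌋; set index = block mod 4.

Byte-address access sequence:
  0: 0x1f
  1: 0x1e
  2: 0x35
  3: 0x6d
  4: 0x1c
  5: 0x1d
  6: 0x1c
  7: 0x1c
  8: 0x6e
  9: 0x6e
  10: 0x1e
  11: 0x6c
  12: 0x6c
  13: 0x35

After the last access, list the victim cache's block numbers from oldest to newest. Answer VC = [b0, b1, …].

0: 0x1f (blk 7, set 3) → MISS  vc=[]
1: 0x1e (blk 7, set 3) → L1-HIT  vc=[]
2: 0x35 (blk 13, set 1) → MISS  vc=[]
3: 0x6d (blk 27, set 3) → MISS  vc=[7]
4: 0x1c (blk 7, set 3) → VC-HIT  vc=[27]
5: 0x1d (blk 7, set 3) → L1-HIT  vc=[27]
6: 0x1c (blk 7, set 3) → L1-HIT  vc=[27]
7: 0x1c (blk 7, set 3) → L1-HIT  vc=[27]
8: 0x6e (blk 27, set 3) → VC-HIT  vc=[7]
9: 0x6e (blk 27, set 3) → L1-HIT  vc=[7]
10: 0x1e (blk 7, set 3) → VC-HIT  vc=[27]
11: 0x6c (blk 27, set 3) → VC-HIT  vc=[7]
12: 0x6c (blk 27, set 3) → L1-HIT  vc=[7]
13: 0x35 (blk 13, set 1) → L1-HIT  vc=[7]

VC = [7]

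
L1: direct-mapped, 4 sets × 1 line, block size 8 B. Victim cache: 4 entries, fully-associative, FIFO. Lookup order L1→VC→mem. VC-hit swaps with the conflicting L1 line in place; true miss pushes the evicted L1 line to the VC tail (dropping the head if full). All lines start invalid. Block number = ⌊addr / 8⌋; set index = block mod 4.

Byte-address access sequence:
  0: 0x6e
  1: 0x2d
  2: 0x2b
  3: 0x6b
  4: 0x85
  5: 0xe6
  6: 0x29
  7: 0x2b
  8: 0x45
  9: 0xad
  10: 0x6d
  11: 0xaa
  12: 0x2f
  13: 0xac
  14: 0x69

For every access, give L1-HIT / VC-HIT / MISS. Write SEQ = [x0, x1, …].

  [0] addr=0x6e blk=13 s=1: MISS | VC []
  [1] addr=0x2d blk=5 s=1: MISS | VC [13]
  [2] addr=0x2b blk=5 s=1: L1-HIT | VC [13]
  [3] addr=0x6b blk=13 s=1: VC-HIT | VC [5]
  [4] addr=0x85 blk=16 s=0: MISS | VC [5]
  [5] addr=0xe6 blk=28 s=0: MISS | VC [5, 16]
  [6] addr=0x29 blk=5 s=1: VC-HIT | VC [13, 16]
  [7] addr=0x2b blk=5 s=1: L1-HIT | VC [13, 16]
  [8] addr=0x45 blk=8 s=0: MISS | VC [13, 16, 28]
  [9] addr=0xad blk=21 s=1: MISS | VC [13, 16, 28, 5]
  [10] addr=0x6d blk=13 s=1: VC-HIT | VC [21, 16, 28, 5]
  [11] addr=0xaa blk=21 s=1: VC-HIT | VC [13, 16, 28, 5]
  [12] addr=0x2f blk=5 s=1: VC-HIT | VC [13, 16, 28, 21]
  [13] addr=0xac blk=21 s=1: VC-HIT | VC [13, 16, 28, 5]
  [14] addr=0x69 blk=13 s=1: VC-HIT | VC [21, 16, 28, 5]

SEQ = [MISS, MISS, L1-HIT, VC-HIT, MISS, MISS, VC-HIT, L1-HIT, MISS, MISS, VC-HIT, VC-HIT, VC-HIT, VC-HIT, VC-HIT]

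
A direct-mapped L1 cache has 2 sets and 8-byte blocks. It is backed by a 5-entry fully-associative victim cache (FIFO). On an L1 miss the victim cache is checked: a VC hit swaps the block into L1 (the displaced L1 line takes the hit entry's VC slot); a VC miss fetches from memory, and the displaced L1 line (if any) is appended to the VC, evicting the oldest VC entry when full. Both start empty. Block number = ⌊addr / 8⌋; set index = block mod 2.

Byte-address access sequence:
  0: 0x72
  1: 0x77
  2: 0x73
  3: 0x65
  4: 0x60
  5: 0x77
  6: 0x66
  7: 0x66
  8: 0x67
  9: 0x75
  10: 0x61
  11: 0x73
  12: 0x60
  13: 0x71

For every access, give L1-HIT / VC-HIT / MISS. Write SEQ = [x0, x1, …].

  [0] addr=0x72 blk=14 s=0: MISS | VC []
  [1] addr=0x77 blk=14 s=0: L1-HIT | VC []
  [2] addr=0x73 blk=14 s=0: L1-HIT | VC []
  [3] addr=0x65 blk=12 s=0: MISS | VC [14]
  [4] addr=0x60 blk=12 s=0: L1-HIT | VC [14]
  [5] addr=0x77 blk=14 s=0: VC-HIT | VC [12]
  [6] addr=0x66 blk=12 s=0: VC-HIT | VC [14]
  [7] addr=0x66 blk=12 s=0: L1-HIT | VC [14]
  [8] addr=0x67 blk=12 s=0: L1-HIT | VC [14]
  [9] addr=0x75 blk=14 s=0: VC-HIT | VC [12]
  [10] addr=0x61 blk=12 s=0: VC-HIT | VC [14]
  [11] addr=0x73 blk=14 s=0: VC-HIT | VC [12]
  [12] addr=0x60 blk=12 s=0: VC-HIT | VC [14]
  [13] addr=0x71 blk=14 s=0: VC-HIT | VC [12]

SEQ = [MISS, L1-HIT, L1-HIT, MISS, L1-HIT, VC-HIT, VC-HIT, L1-HIT, L1-HIT, VC-HIT, VC-HIT, VC-HIT, VC-HIT, VC-HIT]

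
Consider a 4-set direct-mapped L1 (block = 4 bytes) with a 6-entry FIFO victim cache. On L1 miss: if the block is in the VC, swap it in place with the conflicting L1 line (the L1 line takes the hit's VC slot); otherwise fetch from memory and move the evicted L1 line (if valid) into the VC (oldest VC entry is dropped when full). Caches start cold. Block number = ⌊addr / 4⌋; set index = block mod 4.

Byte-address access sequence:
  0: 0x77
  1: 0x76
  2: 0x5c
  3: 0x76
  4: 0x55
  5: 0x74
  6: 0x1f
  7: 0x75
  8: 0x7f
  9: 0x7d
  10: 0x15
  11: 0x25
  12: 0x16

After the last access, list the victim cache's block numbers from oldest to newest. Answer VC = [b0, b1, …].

VC = [21, 23, 7, 29, 9]

#0 0x77→b29/s1 MISS; vc=[]
#1 0x76→b29/s1 L1-HIT; vc=[]
#2 0x5c→b23/s3 MISS; vc=[]
#3 0x76→b29/s1 L1-HIT; vc=[]
#4 0x55→b21/s1 MISS; vc=[29]
#5 0x74→b29/s1 VC-HIT; vc=[21]
#6 0x1f→b7/s3 MISS; vc=[21,23]
#7 0x75→b29/s1 L1-HIT; vc=[21,23]
#8 0x7f→b31/s3 MISS; vc=[21,23,7]
#9 0x7d→b31/s3 L1-HIT; vc=[21,23,7]
#10 0x15→b5/s1 MISS; vc=[21,23,7,29]
#11 0x25→b9/s1 MISS; vc=[21,23,7,29,5]
#12 0x16→b5/s1 VC-HIT; vc=[21,23,7,29,9]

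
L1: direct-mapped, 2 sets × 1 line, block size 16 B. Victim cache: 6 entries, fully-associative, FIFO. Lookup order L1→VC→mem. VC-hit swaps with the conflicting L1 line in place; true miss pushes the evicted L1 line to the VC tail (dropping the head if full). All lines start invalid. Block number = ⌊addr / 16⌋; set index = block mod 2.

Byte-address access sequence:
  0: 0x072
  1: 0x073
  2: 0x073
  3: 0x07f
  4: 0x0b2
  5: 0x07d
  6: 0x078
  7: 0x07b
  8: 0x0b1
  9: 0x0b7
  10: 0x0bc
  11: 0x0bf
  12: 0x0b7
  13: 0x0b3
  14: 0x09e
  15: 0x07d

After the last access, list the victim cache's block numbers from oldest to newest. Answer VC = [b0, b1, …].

0: 0x72 (blk 7, set 1) → MISS  vc=[]
1: 0x73 (blk 7, set 1) → L1-HIT  vc=[]
2: 0x73 (blk 7, set 1) → L1-HIT  vc=[]
3: 0x7f (blk 7, set 1) → L1-HIT  vc=[]
4: 0xb2 (blk 11, set 1) → MISS  vc=[7]
5: 0x7d (blk 7, set 1) → VC-HIT  vc=[11]
6: 0x78 (blk 7, set 1) → L1-HIT  vc=[11]
7: 0x7b (blk 7, set 1) → L1-HIT  vc=[11]
8: 0xb1 (blk 11, set 1) → VC-HIT  vc=[7]
9: 0xb7 (blk 11, set 1) → L1-HIT  vc=[7]
10: 0xbc (blk 11, set 1) → L1-HIT  vc=[7]
11: 0xbf (blk 11, set 1) → L1-HIT  vc=[7]
12: 0xb7 (blk 11, set 1) → L1-HIT  vc=[7]
13: 0xb3 (blk 11, set 1) → L1-HIT  vc=[7]
14: 0x9e (blk 9, set 1) → MISS  vc=[7, 11]
15: 0x7d (blk 7, set 1) → VC-HIT  vc=[9, 11]

VC = [9, 11]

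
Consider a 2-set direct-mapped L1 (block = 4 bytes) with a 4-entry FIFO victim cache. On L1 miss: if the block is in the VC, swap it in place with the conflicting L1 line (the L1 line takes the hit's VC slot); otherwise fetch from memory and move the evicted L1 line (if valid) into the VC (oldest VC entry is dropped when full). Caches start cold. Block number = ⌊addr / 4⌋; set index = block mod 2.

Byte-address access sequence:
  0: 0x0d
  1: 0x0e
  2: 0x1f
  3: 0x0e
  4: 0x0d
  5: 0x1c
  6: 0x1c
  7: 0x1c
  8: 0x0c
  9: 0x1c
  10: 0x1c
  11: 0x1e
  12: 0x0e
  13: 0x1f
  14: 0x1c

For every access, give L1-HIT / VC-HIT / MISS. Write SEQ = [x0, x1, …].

#0 0xd→b3/s1 MISS; vc=[]
#1 0xe→b3/s1 L1-HIT; vc=[]
#2 0x1f→b7/s1 MISS; vc=[3]
#3 0xe→b3/s1 VC-HIT; vc=[7]
#4 0xd→b3/s1 L1-HIT; vc=[7]
#5 0x1c→b7/s1 VC-HIT; vc=[3]
#6 0x1c→b7/s1 L1-HIT; vc=[3]
#7 0x1c→b7/s1 L1-HIT; vc=[3]
#8 0xc→b3/s1 VC-HIT; vc=[7]
#9 0x1c→b7/s1 VC-HIT; vc=[3]
#10 0x1c→b7/s1 L1-HIT; vc=[3]
#11 0x1e→b7/s1 L1-HIT; vc=[3]
#12 0xe→b3/s1 VC-HIT; vc=[7]
#13 0x1f→b7/s1 VC-HIT; vc=[3]
#14 0x1c→b7/s1 L1-HIT; vc=[3]

SEQ = [MISS, L1-HIT, MISS, VC-HIT, L1-HIT, VC-HIT, L1-HIT, L1-HIT, VC-HIT, VC-HIT, L1-HIT, L1-HIT, VC-HIT, VC-HIT, L1-HIT]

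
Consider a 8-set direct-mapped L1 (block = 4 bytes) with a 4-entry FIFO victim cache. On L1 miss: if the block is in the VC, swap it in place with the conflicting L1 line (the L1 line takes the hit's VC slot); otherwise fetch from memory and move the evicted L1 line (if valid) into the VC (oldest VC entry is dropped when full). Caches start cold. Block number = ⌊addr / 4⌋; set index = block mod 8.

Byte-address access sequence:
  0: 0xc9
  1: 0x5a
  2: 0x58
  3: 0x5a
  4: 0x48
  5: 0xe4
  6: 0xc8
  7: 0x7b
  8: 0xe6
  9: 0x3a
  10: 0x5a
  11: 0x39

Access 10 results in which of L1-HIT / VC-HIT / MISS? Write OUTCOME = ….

OUTCOME = VC-HIT

0: 0xc9 (blk 50, set 2) → MISS  vc=[]
1: 0x5a (blk 22, set 6) → MISS  vc=[]
2: 0x58 (blk 22, set 6) → L1-HIT  vc=[]
3: 0x5a (blk 22, set 6) → L1-HIT  vc=[]
4: 0x48 (blk 18, set 2) → MISS  vc=[50]
5: 0xe4 (blk 57, set 1) → MISS  vc=[50]
6: 0xc8 (blk 50, set 2) → VC-HIT  vc=[18]
7: 0x7b (blk 30, set 6) → MISS  vc=[18, 22]
8: 0xe6 (blk 57, set 1) → L1-HIT  vc=[18, 22]
9: 0x3a (blk 14, set 6) → MISS  vc=[18, 22, 30]
10: 0x5a (blk 22, set 6) → VC-HIT  vc=[18, 14, 30]
11: 0x39 (blk 14, set 6) → VC-HIT  vc=[18, 22, 30]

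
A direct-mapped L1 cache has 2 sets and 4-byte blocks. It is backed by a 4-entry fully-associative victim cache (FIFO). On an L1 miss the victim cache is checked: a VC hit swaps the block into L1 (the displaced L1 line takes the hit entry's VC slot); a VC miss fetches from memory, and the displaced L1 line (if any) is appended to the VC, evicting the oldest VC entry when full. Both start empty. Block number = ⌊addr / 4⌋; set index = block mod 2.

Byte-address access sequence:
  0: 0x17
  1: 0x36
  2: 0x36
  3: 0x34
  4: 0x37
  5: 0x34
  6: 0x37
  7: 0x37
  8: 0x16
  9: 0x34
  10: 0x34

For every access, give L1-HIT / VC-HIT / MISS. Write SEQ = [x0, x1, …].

#0 0x17→b5/s1 MISS; vc=[]
#1 0x36→b13/s1 MISS; vc=[5]
#2 0x36→b13/s1 L1-HIT; vc=[5]
#3 0x34→b13/s1 L1-HIT; vc=[5]
#4 0x37→b13/s1 L1-HIT; vc=[5]
#5 0x34→b13/s1 L1-HIT; vc=[5]
#6 0x37→b13/s1 L1-HIT; vc=[5]
#7 0x37→b13/s1 L1-HIT; vc=[5]
#8 0x16→b5/s1 VC-HIT; vc=[13]
#9 0x34→b13/s1 VC-HIT; vc=[5]
#10 0x34→b13/s1 L1-HIT; vc=[5]

SEQ = [MISS, MISS, L1-HIT, L1-HIT, L1-HIT, L1-HIT, L1-HIT, L1-HIT, VC-HIT, VC-HIT, L1-HIT]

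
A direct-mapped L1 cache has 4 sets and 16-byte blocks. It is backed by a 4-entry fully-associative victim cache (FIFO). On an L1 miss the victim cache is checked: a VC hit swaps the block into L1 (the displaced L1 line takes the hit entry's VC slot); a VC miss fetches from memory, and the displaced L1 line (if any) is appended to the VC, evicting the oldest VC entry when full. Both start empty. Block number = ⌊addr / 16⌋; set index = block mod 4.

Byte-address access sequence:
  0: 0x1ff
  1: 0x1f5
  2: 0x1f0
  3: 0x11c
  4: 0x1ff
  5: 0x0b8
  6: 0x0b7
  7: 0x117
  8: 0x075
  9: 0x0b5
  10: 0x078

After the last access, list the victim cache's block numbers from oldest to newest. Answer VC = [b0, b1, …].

VC = [31, 11]

0: 0x1ff (blk 31, set 3) → MISS  vc=[]
1: 0x1f5 (blk 31, set 3) → L1-HIT  vc=[]
2: 0x1f0 (blk 31, set 3) → L1-HIT  vc=[]
3: 0x11c (blk 17, set 1) → MISS  vc=[]
4: 0x1ff (blk 31, set 3) → L1-HIT  vc=[]
5: 0xb8 (blk 11, set 3) → MISS  vc=[31]
6: 0xb7 (blk 11, set 3) → L1-HIT  vc=[31]
7: 0x117 (blk 17, set 1) → L1-HIT  vc=[31]
8: 0x75 (blk 7, set 3) → MISS  vc=[31, 11]
9: 0xb5 (blk 11, set 3) → VC-HIT  vc=[31, 7]
10: 0x78 (blk 7, set 3) → VC-HIT  vc=[31, 11]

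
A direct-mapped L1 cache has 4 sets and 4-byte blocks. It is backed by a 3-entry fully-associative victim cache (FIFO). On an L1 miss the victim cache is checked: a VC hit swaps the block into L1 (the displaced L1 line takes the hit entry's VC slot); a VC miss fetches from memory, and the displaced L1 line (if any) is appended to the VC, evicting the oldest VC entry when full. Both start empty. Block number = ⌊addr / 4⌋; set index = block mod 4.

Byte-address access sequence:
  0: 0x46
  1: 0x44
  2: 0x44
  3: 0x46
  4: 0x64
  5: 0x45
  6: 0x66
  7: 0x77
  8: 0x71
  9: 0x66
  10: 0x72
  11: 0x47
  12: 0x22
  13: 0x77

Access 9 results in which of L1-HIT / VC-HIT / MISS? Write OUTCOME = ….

  [0] addr=0x46 blk=17 s=1: MISS | VC []
  [1] addr=0x44 blk=17 s=1: L1-HIT | VC []
  [2] addr=0x44 blk=17 s=1: L1-HIT | VC []
  [3] addr=0x46 blk=17 s=1: L1-HIT | VC []
  [4] addr=0x64 blk=25 s=1: MISS | VC [17]
  [5] addr=0x45 blk=17 s=1: VC-HIT | VC [25]
  [6] addr=0x66 blk=25 s=1: VC-HIT | VC [17]
  [7] addr=0x77 blk=29 s=1: MISS | VC [17, 25]
  [8] addr=0x71 blk=28 s=0: MISS | VC [17, 25]
  [9] addr=0x66 blk=25 s=1: VC-HIT | VC [17, 29]
  [10] addr=0x72 blk=28 s=0: L1-HIT | VC [17, 29]
  [11] addr=0x47 blk=17 s=1: VC-HIT | VC [25, 29]
  [12] addr=0x22 blk=8 s=0: MISS | VC [25, 29, 28]
  [13] addr=0x77 blk=29 s=1: VC-HIT | VC [25, 17, 28]

OUTCOME = VC-HIT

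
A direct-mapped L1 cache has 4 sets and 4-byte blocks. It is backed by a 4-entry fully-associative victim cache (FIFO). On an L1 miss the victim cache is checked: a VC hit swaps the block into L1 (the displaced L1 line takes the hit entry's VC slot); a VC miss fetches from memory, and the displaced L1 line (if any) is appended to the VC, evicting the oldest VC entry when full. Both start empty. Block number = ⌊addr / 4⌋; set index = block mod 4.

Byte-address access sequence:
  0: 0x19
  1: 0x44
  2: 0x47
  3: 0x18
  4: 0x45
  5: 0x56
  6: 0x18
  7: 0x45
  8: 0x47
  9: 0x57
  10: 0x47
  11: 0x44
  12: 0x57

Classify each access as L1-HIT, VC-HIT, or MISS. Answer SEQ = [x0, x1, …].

SEQ = [MISS, MISS, L1-HIT, L1-HIT, L1-HIT, MISS, L1-HIT, VC-HIT, L1-HIT, VC-HIT, VC-HIT, L1-HIT, VC-HIT]

#0 0x19→b6/s2 MISS; vc=[]
#1 0x44→b17/s1 MISS; vc=[]
#2 0x47→b17/s1 L1-HIT; vc=[]
#3 0x18→b6/s2 L1-HIT; vc=[]
#4 0x45→b17/s1 L1-HIT; vc=[]
#5 0x56→b21/s1 MISS; vc=[17]
#6 0x18→b6/s2 L1-HIT; vc=[17]
#7 0x45→b17/s1 VC-HIT; vc=[21]
#8 0x47→b17/s1 L1-HIT; vc=[21]
#9 0x57→b21/s1 VC-HIT; vc=[17]
#10 0x47→b17/s1 VC-HIT; vc=[21]
#11 0x44→b17/s1 L1-HIT; vc=[21]
#12 0x57→b21/s1 VC-HIT; vc=[17]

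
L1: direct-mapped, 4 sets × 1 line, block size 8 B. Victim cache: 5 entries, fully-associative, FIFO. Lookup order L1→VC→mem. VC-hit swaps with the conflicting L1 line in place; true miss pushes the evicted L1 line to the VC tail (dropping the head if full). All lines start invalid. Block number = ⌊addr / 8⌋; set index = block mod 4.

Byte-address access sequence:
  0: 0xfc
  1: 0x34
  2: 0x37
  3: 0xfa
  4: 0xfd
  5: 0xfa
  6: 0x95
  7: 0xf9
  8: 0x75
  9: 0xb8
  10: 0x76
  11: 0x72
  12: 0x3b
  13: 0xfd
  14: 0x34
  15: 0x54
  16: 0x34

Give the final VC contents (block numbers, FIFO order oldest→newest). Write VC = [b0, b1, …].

0: 0xfc (blk 31, set 3) → MISS  vc=[]
1: 0x34 (blk 6, set 2) → MISS  vc=[]
2: 0x37 (blk 6, set 2) → L1-HIT  vc=[]
3: 0xfa (blk 31, set 3) → L1-HIT  vc=[]
4: 0xfd (blk 31, set 3) → L1-HIT  vc=[]
5: 0xfa (blk 31, set 3) → L1-HIT  vc=[]
6: 0x95 (blk 18, set 2) → MISS  vc=[6]
7: 0xf9 (blk 31, set 3) → L1-HIT  vc=[6]
8: 0x75 (blk 14, set 2) → MISS  vc=[6, 18]
9: 0xb8 (blk 23, set 3) → MISS  vc=[6, 18, 31]
10: 0x76 (blk 14, set 2) → L1-HIT  vc=[6, 18, 31]
11: 0x72 (blk 14, set 2) → L1-HIT  vc=[6, 18, 31]
12: 0x3b (blk 7, set 3) → MISS  vc=[6, 18, 31, 23]
13: 0xfd (blk 31, set 3) → VC-HIT  vc=[6, 18, 7, 23]
14: 0x34 (blk 6, set 2) → VC-HIT  vc=[14, 18, 7, 23]
15: 0x54 (blk 10, set 2) → MISS  vc=[14, 18, 7, 23, 6]
16: 0x34 (blk 6, set 2) → VC-HIT  vc=[14, 18, 7, 23, 10]

VC = [14, 18, 7, 23, 10]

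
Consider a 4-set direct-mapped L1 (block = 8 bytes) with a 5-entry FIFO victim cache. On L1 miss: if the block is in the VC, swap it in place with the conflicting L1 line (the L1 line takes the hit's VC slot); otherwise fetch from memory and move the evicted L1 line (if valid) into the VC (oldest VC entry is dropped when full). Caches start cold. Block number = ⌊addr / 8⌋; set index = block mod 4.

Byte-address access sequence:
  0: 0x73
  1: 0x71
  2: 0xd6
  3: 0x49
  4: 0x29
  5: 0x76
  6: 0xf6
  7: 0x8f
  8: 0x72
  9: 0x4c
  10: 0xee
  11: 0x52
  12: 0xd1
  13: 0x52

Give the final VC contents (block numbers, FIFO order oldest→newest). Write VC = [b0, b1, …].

VC = [30, 5, 9, 14, 26]

#0 0x73→b14/s2 MISS; vc=[]
#1 0x71→b14/s2 L1-HIT; vc=[]
#2 0xd6→b26/s2 MISS; vc=[14]
#3 0x49→b9/s1 MISS; vc=[14]
#4 0x29→b5/s1 MISS; vc=[14,9]
#5 0x76→b14/s2 VC-HIT; vc=[26,9]
#6 0xf6→b30/s2 MISS; vc=[26,9,14]
#7 0x8f→b17/s1 MISS; vc=[26,9,14,5]
#8 0x72→b14/s2 VC-HIT; vc=[26,9,30,5]
#9 0x4c→b9/s1 VC-HIT; vc=[26,17,30,5]
#10 0xee→b29/s1 MISS; vc=[26,17,30,5,9]
#11 0x52→b10/s2 MISS; vc=[17,30,5,9,14]
#12 0xd1→b26/s2 MISS; vc=[30,5,9,14,10]
#13 0x52→b10/s2 VC-HIT; vc=[30,5,9,14,26]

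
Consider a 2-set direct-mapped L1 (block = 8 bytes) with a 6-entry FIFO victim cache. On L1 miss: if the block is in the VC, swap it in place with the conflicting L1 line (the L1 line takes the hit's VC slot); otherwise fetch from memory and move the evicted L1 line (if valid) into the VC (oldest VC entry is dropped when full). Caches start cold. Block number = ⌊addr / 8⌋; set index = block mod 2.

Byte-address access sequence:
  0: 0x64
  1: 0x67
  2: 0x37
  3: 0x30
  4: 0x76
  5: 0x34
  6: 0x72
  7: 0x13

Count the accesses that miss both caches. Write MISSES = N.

  [0] addr=0x64 blk=12 s=0: MISS | VC []
  [1] addr=0x67 blk=12 s=0: L1-HIT | VC []
  [2] addr=0x37 blk=6 s=0: MISS | VC [12]
  [3] addr=0x30 blk=6 s=0: L1-HIT | VC [12]
  [4] addr=0x76 blk=14 s=0: MISS | VC [12, 6]
  [5] addr=0x34 blk=6 s=0: VC-HIT | VC [12, 14]
  [6] addr=0x72 blk=14 s=0: VC-HIT | VC [12, 6]
  [7] addr=0x13 blk=2 s=0: MISS | VC [12, 6, 14]

MISSES = 4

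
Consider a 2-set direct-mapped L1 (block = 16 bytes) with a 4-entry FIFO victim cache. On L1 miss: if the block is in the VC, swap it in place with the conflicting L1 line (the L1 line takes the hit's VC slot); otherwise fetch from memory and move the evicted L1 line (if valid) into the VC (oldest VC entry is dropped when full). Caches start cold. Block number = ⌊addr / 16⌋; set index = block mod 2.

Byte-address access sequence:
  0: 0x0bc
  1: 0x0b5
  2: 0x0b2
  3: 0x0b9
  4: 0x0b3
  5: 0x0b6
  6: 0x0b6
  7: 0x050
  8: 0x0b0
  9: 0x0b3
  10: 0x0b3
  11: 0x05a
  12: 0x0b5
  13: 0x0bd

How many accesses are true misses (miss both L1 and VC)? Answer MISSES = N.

MISSES = 2

#0 0xbc→b11/s1 MISS; vc=[]
#1 0xb5→b11/s1 L1-HIT; vc=[]
#2 0xb2→b11/s1 L1-HIT; vc=[]
#3 0xb9→b11/s1 L1-HIT; vc=[]
#4 0xb3→b11/s1 L1-HIT; vc=[]
#5 0xb6→b11/s1 L1-HIT; vc=[]
#6 0xb6→b11/s1 L1-HIT; vc=[]
#7 0x50→b5/s1 MISS; vc=[11]
#8 0xb0→b11/s1 VC-HIT; vc=[5]
#9 0xb3→b11/s1 L1-HIT; vc=[5]
#10 0xb3→b11/s1 L1-HIT; vc=[5]
#11 0x5a→b5/s1 VC-HIT; vc=[11]
#12 0xb5→b11/s1 VC-HIT; vc=[5]
#13 0xbd→b11/s1 L1-HIT; vc=[5]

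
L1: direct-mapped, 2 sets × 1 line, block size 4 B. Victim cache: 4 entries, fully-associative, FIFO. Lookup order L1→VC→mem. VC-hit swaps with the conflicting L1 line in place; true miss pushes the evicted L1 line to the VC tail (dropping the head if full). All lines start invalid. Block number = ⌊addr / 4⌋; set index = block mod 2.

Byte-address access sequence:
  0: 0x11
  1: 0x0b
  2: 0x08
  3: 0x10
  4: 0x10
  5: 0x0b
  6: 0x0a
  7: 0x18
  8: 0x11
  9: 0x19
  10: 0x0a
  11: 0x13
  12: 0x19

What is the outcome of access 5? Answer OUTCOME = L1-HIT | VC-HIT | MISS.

OUTCOME = VC-HIT

0: 0x11 (blk 4, set 0) → MISS  vc=[]
1: 0xb (blk 2, set 0) → MISS  vc=[4]
2: 0x8 (blk 2, set 0) → L1-HIT  vc=[4]
3: 0x10 (blk 4, set 0) → VC-HIT  vc=[2]
4: 0x10 (blk 4, set 0) → L1-HIT  vc=[2]
5: 0xb (blk 2, set 0) → VC-HIT  vc=[4]
6: 0xa (blk 2, set 0) → L1-HIT  vc=[4]
7: 0x18 (blk 6, set 0) → MISS  vc=[4, 2]
8: 0x11 (blk 4, set 0) → VC-HIT  vc=[6, 2]
9: 0x19 (blk 6, set 0) → VC-HIT  vc=[4, 2]
10: 0xa (blk 2, set 0) → VC-HIT  vc=[4, 6]
11: 0x13 (blk 4, set 0) → VC-HIT  vc=[2, 6]
12: 0x19 (blk 6, set 0) → VC-HIT  vc=[2, 4]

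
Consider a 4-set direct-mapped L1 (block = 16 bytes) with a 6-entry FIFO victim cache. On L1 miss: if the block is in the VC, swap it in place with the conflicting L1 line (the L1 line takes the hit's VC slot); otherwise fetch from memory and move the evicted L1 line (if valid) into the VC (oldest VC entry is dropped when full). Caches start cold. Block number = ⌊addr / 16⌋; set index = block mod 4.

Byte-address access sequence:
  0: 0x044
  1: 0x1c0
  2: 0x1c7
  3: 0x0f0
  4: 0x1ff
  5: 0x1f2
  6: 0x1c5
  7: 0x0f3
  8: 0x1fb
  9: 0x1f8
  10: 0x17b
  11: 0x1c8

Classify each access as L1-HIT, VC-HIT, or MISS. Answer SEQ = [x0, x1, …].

SEQ = [MISS, MISS, L1-HIT, MISS, MISS, L1-HIT, L1-HIT, VC-HIT, VC-HIT, L1-HIT, MISS, L1-HIT]

  [0] addr=0x44 blk=4 s=0: MISS | VC []
  [1] addr=0x1c0 blk=28 s=0: MISS | VC [4]
  [2] addr=0x1c7 blk=28 s=0: L1-HIT | VC [4]
  [3] addr=0xf0 blk=15 s=3: MISS | VC [4]
  [4] addr=0x1ff blk=31 s=3: MISS | VC [4, 15]
  [5] addr=0x1f2 blk=31 s=3: L1-HIT | VC [4, 15]
  [6] addr=0x1c5 blk=28 s=0: L1-HIT | VC [4, 15]
  [7] addr=0xf3 blk=15 s=3: VC-HIT | VC [4, 31]
  [8] addr=0x1fb blk=31 s=3: VC-HIT | VC [4, 15]
  [9] addr=0x1f8 blk=31 s=3: L1-HIT | VC [4, 15]
  [10] addr=0x17b blk=23 s=3: MISS | VC [4, 15, 31]
  [11] addr=0x1c8 blk=28 s=0: L1-HIT | VC [4, 15, 31]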